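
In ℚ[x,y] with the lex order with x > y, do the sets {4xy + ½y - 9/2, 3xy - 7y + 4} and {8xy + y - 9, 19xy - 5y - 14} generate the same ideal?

Since reduced Gröbner bases are canonical representatives of ideals under a given ordering, it suffices to compute and compare them.
Buchberger on the first generating set:
f_1 = 4xy + ½y - 9/2, LT = xy.
f_2 = 3xy - 7y + 4, LT = xy.

S(f_1,f_2): lcm = xy. S = 59/24y - 59/24.
  leading term y: no divisor's leading term divides it; move 59/24y to the remainder.
  leading term 1: no divisor's leading term divides it; move -59/24 to the remainder.
  remainder 59/24y - 59/24 ≠ 0; add g_3 = 59/24y - 59/24 to the basis.

S(f_1,g_3): lcm = xy. S = x + ⅛y - 9/8.
  leading term x: no divisor's leading term divides it; move x to the remainder.
  leading term y: subtract (3/59)·g_3 from ⅛y - 9/8 → -1
  leading term 1: no divisor's leading term divides it; move -1 to the remainder.
  remainder x - 1 ≠ 0; add g_4 = x - 1 to the basis.

S(f_2,g_3): lcm = xy. S = x - 7/3y + 4/3.
  leading term x: subtract (1)·g_4 from x - 7/3y + 4/3 → -7/3y + 7/3
  leading term y: subtract (-56/59)·g_3 from -7/3y + 7/3 → 0
  remainder 0.

S(f_1,g_4): lcm = xy. S = 9/8y - 9/8.
  leading term y: subtract (27/59)·g_3 from 9/8y - 9/8 → 0
  remainder 0.

S(f_2,g_4): lcm = xy. S = -4/3y + 4/3.
  leading term y: subtract (-32/59)·g_3 from -4/3y + 4/3 → 0
  remainder 0.

S(g_3,g_4): leading monomials are coprime, so the S-polynomial reduces to 0 (Buchberger's first criterion).
Every S-polynomial of the final basis reduces to 0, so we have a Gröbner basis.
Inter-reduce: drop elements whose leading term is divisible by another's, tail-reduce, and make monic.
Reduced Gröbner basis: {x - 1, y - 1}.

Buchberger on the second generating set:
h_1 = 8xy + y - 9, LT = xy.
h_2 = 19xy - 5y - 14, LT = xy.

S(h_1,h_2): lcm = xy. S = 59/152y - 59/152.
  leading term y: no divisor's leading term divides it; move 59/152y to the remainder.
  leading term 1: no divisor's leading term divides it; move -59/152 to the remainder.
  remainder 59/152y - 59/152 ≠ 0; add k_3 = 59/152y - 59/152 to the basis.

S(h_1,k_3): lcm = xy. S = x + ⅛y - 9/8.
  leading term x: no divisor's leading term divides it; move x to the remainder.
  leading term y: subtract (19/59)·k_3 from ⅛y - 9/8 → -1
  leading term 1: no divisor's leading term divides it; move -1 to the remainder.
  remainder x - 1 ≠ 0; add k_4 = x - 1 to the basis.

S(h_2,k_3): lcm = xy. S = x - 5/19y - 14/19.
  leading term x: subtract (1)·k_4 from x - 5/19y - 14/19 → -5/19y + 5/19
  leading term y: subtract (-40/59)·k_3 from -5/19y + 5/19 → 0
  remainder 0.

S(h_1,k_4): lcm = xy. S = 9/8y - 9/8.
  leading term y: subtract (171/59)·k_3 from 9/8y - 9/8 → 0
  remainder 0.

S(h_2,k_4): lcm = xy. S = 14/19y - 14/19.
  leading term y: subtract (112/59)·k_3 from 14/19y - 14/19 → 0
  remainder 0.

S(k_3,k_4): leading monomials are coprime, so the S-polynomial reduces to 0 (Buchberger's first criterion).
Every S-polynomial of the final basis reduces to 0, so we have a Gröbner basis.
Inter-reduce: drop elements whose leading term is divisible by another's, tail-reduce, and make monic.
Reduced Gröbner basis: {x - 1, y - 1}.

These coincide, so the ideals are equal.

Yes, the ideals are equal.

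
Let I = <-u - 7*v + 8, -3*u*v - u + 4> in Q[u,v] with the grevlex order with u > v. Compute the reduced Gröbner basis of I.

G = {v**2 - 17/21*v - 4/21, u + 7*v - 8}

Buchberger's algorithm terminates because the ascending chain of leading-term ideals stabilizes.

f_1 = -u - 7*v + 8, LT = u.
f_2 = -3*u*v - u + 4, LT = u*v.

S(f_1,f_2): lcm = u*v. S = 7*v**2 - 1/3*u - 8*v + 4/3.
  leading term v**2: no divisor's leading term divides it; move 7*v**2 to the remainder.
  leading term u: subtract (1/3)·f_1 from -1/3*u - 8*v + 4/3 → -17/3*v - 4/3
  leading term v: no divisor's leading term divides it; move -17/3*v to the remainder.
  leading term 1: no divisor's leading term divides it; move -4/3 to the remainder.
  remainder 7*v**2 - 17/3*v - 4/3 ≠ 0; add g_3 = 7*v**2 - 17/3*v - 4/3 to the basis.

S(f_1,g_3): leading monomials are coprime, so the S-polynomial reduces to 0 (Buchberger's first criterion).
S(f_2,g_3): lcm = u*v**2. S = 8/7*u*v + 4/21*u - 4/3*v.
  leading term u*v: subtract (-8/7*v)·f_1 from 8/7*u*v + 4/21*u - 4/3*v → -8*v**2 + 4/21*u + 164/21*v
  leading term v**2: subtract (-8/7)·g_3 from -8*v**2 + 4/21*u + 164/21*v → 4/21*u + 4/3*v - 32/21
  leading term u: subtract (-4/21)·f_1 from 4/21*u + 4/3*v - 32/21 → 0
  remainder 0.

Every S-polynomial of the final basis reduces to 0, so we have a Gröbner basis.
Inter-reduce: drop elements whose leading term is divisible by another's, tail-reduce, and make monic.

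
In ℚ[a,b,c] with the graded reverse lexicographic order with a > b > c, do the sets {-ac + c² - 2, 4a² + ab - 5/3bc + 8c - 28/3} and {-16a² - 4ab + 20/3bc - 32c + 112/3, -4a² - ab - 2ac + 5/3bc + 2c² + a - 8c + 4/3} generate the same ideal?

No, the ideals differ.

Since reduced Gröbner bases are canonical representatives of ideals under a given ordering, it suffices to compute and compare them.
Buchberger on the first generating set:
f_1 = -ac + c² - 2, LT = ac.
f_2 = 4a² + ab - 5/3bc + 8c - 28/3, LT = a².

S(f_1,f_2): lcm = a²c. S = -¼abc - ac² + 5/12bc² - 2c² + 2a + 7/3c.
  leading term abc: subtract (¼b)·f_1 from -¼abc - ac² + 5/12bc² - 2c² + 2a + 7/3c → -ac² + ⅙bc² - 2c² + 2a + ½b + 7/3c
  leading term ac²: subtract (c)·f_1 from -ac² + ⅙bc² - 2c² + 2a + ½b + 7/3c → ⅙bc² - c³ - 2c² + 2a + ½b + 13/3c
  leading term bc²: no divisor's leading term divides it; move ⅙bc² to the remainder.
  leading term c³: no divisor's leading term divides it; move -c³ to the remainder.
  leading term c²: no divisor's leading term divides it; move -2c² to the remainder.
  leading term a: no divisor's leading term divides it; move 2a to the remainder.
  leading term b: no divisor's leading term divides it; move ½b to the remainder.
  leading term c: no divisor's leading term divides it; move 13/3c to the remainder.
  remainder ⅙bc² - c³ - 2c² + 2a + ½b + 13/3c ≠ 0; add g_3 = ⅙bc² - c³ - 2c² + 2a + ½b + 13/3c to the basis.

The other S-polynomials (S(f_1,g_3), S(f_2,g_3)) all reduce to 0 modulo the current basis, so we have a Gröbner basis.
Inter-reduce: drop elements whose leading term is divisible by another's, tail-reduce, and make monic.
Reduced Gröbner basis: {bc² - 6c³ - 12c² + 12a + 3b + 26c, a² + ¼ab - 5/12bc + 2c - 7/3, ac - c² + 2}.

Buchberger on the second generating set:
h_1 = -16a² - 4ab + 20/3bc - 32c + 112/3, LT = a².
h_2 = -4a² - ab - 2ac + 5/3bc + 2c² + a - 8c + 4/3, LT = a².

S(h_1,h_2): lcm = a². S = -½ac + ½c² + ¼a - 2.
  leading term ac: no divisor's leading term divides it; move -½ac to the remainder.
  leading term c²: no divisor's leading term divides it; move ½c² to the remainder.
  leading term a: no divisor's leading term divides it; move ¼a to the remainder.
  leading term 1: no divisor's leading term divides it; move -2 to the remainder.
  remainder -½ac + ½c² + ¼a - 2 ≠ 0; add k_3 = -½ac + ½c² + ¼a - 2 to the basis.

S(h_1,k_3): lcm = a²c. S = ¼abc + ac² - 5/12bc² + ½a² + 2c² - 4a - 7/3c.
  leading term abc: subtract (-½b)·k_3 from ¼abc + ac² - 5/12bc² + ½a² + 2c² - 4a - 7/3c → ac² - ⅙bc² + ½a² + ⅛ab + 2c² - 4a - b - 7/3c
  leading term ac²: subtract (-2c)·k_3 from ac² - ⅙bc² + ½a² + ⅛ab + 2c² - 4a - b - 7/3c → -⅙bc² + c³ + ½a² + ⅛ab + ½ac + 2c² - 4a - b - 19/3c
  leading term bc²: no divisor's leading term divides it; move -⅙bc² to the remainder.
  leading term c³: no divisor's leading term divides it; move c³ to the remainder.
  leading term a²: subtract (-1/32)·h_1 from ½a² + ⅛ab + ½ac + 2c² - 4a - b - 19/3c → ½ac + 5/24bc + 2c² - 4a - b - 22/3c + 7/6
  leading term ac: subtract (-1)·k_3 from ½ac + 5/24bc + 2c² - 4a - b - 22/3c + 7/6 → 5/24bc + 5/2c² - 15/4a - b - 22/3c - ⅚
  leading term bc: no divisor's leading term divides it; move 5/24bc to the remainder.
  leading term c²: no divisor's leading term divides it; move 5/2c² to the remainder.
  leading term a: no divisor's leading term divides it; move -15/4a to the remainder.
  leading term b: no divisor's leading term divides it; move -b to the remainder.
  leading term c: no divisor's leading term divides it; move -22/3c to the remainder.
  leading term 1: no divisor's leading term divides it; move -⅚ to the remainder.
  remainder -⅙bc² + c³ + 5/24bc + 5/2c² - 15/4a - b - 22/3c - ⅚ ≠ 0; add k_4 = -⅙bc² + c³ + 5/24bc + 5/2c² - 15/4a - b - 22/3c - ⅚ to the basis.

The other S-polynomials (S(h_2,k_3), S(h_1,k_4), S(h_2,k_4), S(k_3,k_4)) all reduce to 0 modulo the current basis, so we have a Gröbner basis.
Inter-reduce: drop elements whose leading term is divisible by another's, tail-reduce, and make monic.
Reduced Gröbner basis: {bc² - 6c³ - 5/4bc - 15c² + 45/2a + 6b + 44c + 5, a² + ¼ab - 5/12bc + 2c - 7/3, ac - c² - ½a + 4}.

The bases are distinct; the ideals are different.
The choice of monomial ordering does not affect the verdict — as long as both bases are computed under the same ordering, their equality decides ideal equality.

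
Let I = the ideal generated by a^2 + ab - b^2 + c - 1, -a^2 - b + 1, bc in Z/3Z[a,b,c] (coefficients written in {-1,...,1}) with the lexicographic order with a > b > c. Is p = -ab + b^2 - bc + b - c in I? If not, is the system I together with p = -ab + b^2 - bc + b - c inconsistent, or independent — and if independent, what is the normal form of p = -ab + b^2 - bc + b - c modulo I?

-ab + b^2 - bc + b - c lies in I (it reduces to 0).

First compute the reduced Gröbner basis of I by Buchberger's algorithm.
f_1 = a^2 + ab - b^2 + c - 1, LT = a^2.
f_2 = -a^2 - b + 1, LT = a^2.
f_3 = bc, LT = bc.

S(f_1,f_2): lcm = a^2. S = ab - b^2 - b + c.
  reduce S modulo (f_1, f_2, f_3):
  remainder ab - b^2 - b + c ≠ 0; add h_4 = ab - b^2 - b + c to the basis.

S(f_1,h_4): lcm = a^2b. S = -ab^2 + ab - ac - b^3 + bc - b.
  reduce S modulo (f_1, f_2, f_3, h_4):
  remainder -ac + b^3 - c ≠ 0; add h_5 = -ac + b^3 - c to the basis.

S(f_3,h_4): lcm = abc. S = b^2c + bc - c^2.
  reduce S modulo (f_1, f_2, f_3, h_4, h_5):
  remainder -c^2 ≠ 0; add h_6 = -c^2 to the basis.

S(f_1,h_5): lcm = a^2c. S = ab^3 + abc - ac - b^2c + c^2 - c.
  reduce S modulo (f_1, f_2, f_3, h_4, h_5, h_6):
  remainder b^4 ≠ 0; add h_7 = b^4 to the basis.

The other S-polynomials (S(f_1,f_3), S(f_2,f_3), S(f_2,h_4), S(f_2,h_5), S(f_3,h_5), S(h_4,h_5), S(f_1,h_6), S(f_2,h_6), S(f_3,h_6), S(h_4,h_6), S(h_5,h_6), S(f_1,h_7), S(f_2,h_7), S(f_3,h_7), S(h_4,h_7), S(h_5,h_7), S(h_6,h_7)) all reduce to 0 modulo the current basis, so we have a Gröbner basis.
Inter-reduce: drop elements whose leading term is divisible by another's, tail-reduce, and make monic.
Reduced Gröbner basis: {a^2 + b - 1, ab - b^2 - b + c, ac - b^3 + c, b^4, bc, c^2}.
Label its elements g_1 = a^2 + b - 1, g_2 = ab - b^2 - b + c, g_3 = ac - b^3 + c, g_4 = b^4, g_5 = bc, g_6 = c^2.

Reduce p = -ab + b^2 - bc + b - c modulo G:
  leading term ab: subtract (-1)·g_2 from -ab + b^2 - bc + b - c → -bc
  leading term bc: subtract (-1)·g_5 from -bc → 0
  normal form = 0.
Since the normal form is 0, p ∈ I.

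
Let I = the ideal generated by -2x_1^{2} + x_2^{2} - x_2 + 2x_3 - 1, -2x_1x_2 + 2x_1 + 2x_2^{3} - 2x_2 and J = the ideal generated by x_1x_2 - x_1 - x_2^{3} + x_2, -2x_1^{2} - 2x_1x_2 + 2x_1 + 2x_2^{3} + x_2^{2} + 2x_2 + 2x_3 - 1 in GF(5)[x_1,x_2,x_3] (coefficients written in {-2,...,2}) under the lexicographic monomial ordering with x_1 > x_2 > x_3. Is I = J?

Yes, the ideals are equal.

Equality of ideals is decidable: compute both reduced Gröbner bases (unique for the ordering) and check whether they agree.
Buchberger on the first generating set:
f_1 = -2x_1^{2} + x_2^{2} - x_2 + 2x_3 - 1, LT = x_1^{2}.
f_2 = -2x_1x_2 + 2x_1 + 2x_2^{3} - 2x_2, LT = x_1x_2.

S(f_1,f_2): lcm = x_1^{2}x_2. S = x_1^{2} + x_1x_2^{3} - x_1x_2 + 2x_2^{3} - 2x_2^{2} - x_2x_3 - 2x_2.
  leading term x_1^{2}: subtract (2)·f_1 from x_1^{2} + x_1x_2^{3} - x_1x_2 + 2x_2^{3} - 2x_2^{2} - x_2x_3 - 2x_2 → x_1x_2^{3} - x_1x_2 + 2x_2^{3} + x_2^{2} - x_2x_3 + x_3 + 2
  leading term x_1x_2^{3}: subtract (2x_2^{2})·f_2 from x_1x_2^{3} - x_1x_2 + 2x_2^{3} + x_2^{2} - x_2x_3 + x_3 + 2 → x_1x_2^{2} - x_1x_2 + x_2^{5} + x_2^{3} + x_2^{2} - x_2x_3 + x_3 + 2
  leading term x_1x_2^{2}: subtract (2x_2)·f_2 from x_1x_2^{2} - x_1x_2 + x_2^{5} + x_2^{3} + x_2^{2} - x_2x_3 + x_3 + 2 → x_2^{5} + x_2^{4} + x_2^{3} - x_2x_3 + x_3 + 2
  leading term x_2^{5}: no divisor's leading term divides it; move x_2^{5} to the remainder.
  leading term x_2^{4}: no divisor's leading term divides it; move x_2^{4} to the remainder.
  leading term x_2^{3}: no divisor's leading term divides it; move x_2^{3} to the remainder.
  leading term x_2x_3: no divisor's leading term divides it; move -x_2x_3 to the remainder.
  leading term x_3: no divisor's leading term divides it; move x_3 to the remainder.
  leading term 1: no divisor's leading term divides it; move 2 to the remainder.
  remainder x_2^{5} + x_2^{4} + x_2^{3} - x_2x_3 + x_3 + 2 ≠ 0; add g_3 = x_2^{5} + x_2^{4} + x_2^{3} - x_2x_3 + x_3 + 2 to the basis.

The other S-polynomials (S(f_1,g_3), S(f_2,g_3)) all reduce to 0 modulo the current basis, so we have a Gröbner basis.
Inter-reduce: drop elements whose leading term is divisible by another's, tail-reduce, and make monic.
Reduced Gröbner basis: {x_1^{2} + 2x_2^{2} - 2x_2 - x_3 - 2, x_1x_2 - x_1 - x_2^{3} + x_2, x_2^{5} + x_2^{4} + x_2^{3} - x_2x_3 + x_3 + 2}.

Buchberger on the second generating set:
h_1 = x_1x_2 - x_1 - x_2^{3} + x_2, LT = x_1x_2.
h_2 = -2x_1^{2} - 2x_1x_2 + 2x_1 + 2x_2^{3} + x_2^{2} + 2x_2 + 2x_3 - 1, LT = x_1^{2}.

S(h_1,h_2): lcm = x_1^{2}x_2. S = -x_1^{2} - x_1x_2^{3} - x_1x_2^{2} + 2x_1x_2 + x_2^{4} - 2x_2^{3} + x_2^{2} + x_2x_3 + 2x_2.
  leading term x_1^{2}: subtract (-2)·h_2 from -x_1^{2} - x_1x_2^{3} - x_1x_2^{2} + 2x_1x_2 + x_2^{4} - 2x_2^{3} + x_2^{2} + x_2x_3 + 2x_2 → -x_1x_2^{3} - x_1x_2^{2} - 2x_1x_2 - x_1 + x_2^{4} + 2x_2^{3} - 2x_2^{2} + x_2x_3 + x_2 - x_3 - 2
  leading term x_1x_2^{3}: subtract (-x_2^{2})·h_1 from -x_1x_2^{3} - x_1x_2^{2} - 2x_1x_2 - x_1 + x_2^{4} + 2x_2^{3} - 2x_2^{2} + x_2x_3 + x_2 - x_3 - 2 → -2x_1x_2^{2} - 2x_1x_2 - x_1 - x_2^{5} + x_2^{4} - 2x_2^{3} - 2x_2^{2} + x_2x_3 + x_2 - x_3 - 2
  leading term x_1x_2^{2}: subtract (-2x_2)·h_1 from -2x_1x_2^{2} - 2x_1x_2 - x_1 - x_2^{5} + x_2^{4} - 2x_2^{3} - 2x_2^{2} + x_2x_3 + x_2 - x_3 - 2 → x_1x_2 - x_1 - x_2^{5} - x_2^{4} - 2x_2^{3} + x_2x_3 + x_2 - x_3 - 2
  leading term x_1x_2: subtract (1)·h_1 from x_1x_2 - x_1 - x_2^{5} - x_2^{4} - 2x_2^{3} + x_2x_3 + x_2 - x_3 - 2 → -x_2^{5} - x_2^{4} - x_2^{3} + x_2x_3 - x_3 - 2
  leading term x_2^{5}: no divisor's leading term divides it; move -x_2^{5} to the remainder.
  leading term x_2^{4}: no divisor's leading term divides it; move -x_2^{4} to the remainder.
  leading term x_2^{3}: no divisor's leading term divides it; move -x_2^{3} to the remainder.
  leading term x_2x_3: no divisor's leading term divides it; move x_2x_3 to the remainder.
  leading term x_3: no divisor's leading term divides it; move -x_3 to the remainder.
  leading term 1: no divisor's leading term divides it; move -2 to the remainder.
  remainder -x_2^{5} - x_2^{4} - x_2^{3} + x_2x_3 - x_3 - 2 ≠ 0; add k_3 = -x_2^{5} - x_2^{4} - x_2^{3} + x_2x_3 - x_3 - 2 to the basis.

The other S-polynomials (S(h_1,k_3), S(h_2,k_3)) all reduce to 0 modulo the current basis, so we have a Gröbner basis.
Inter-reduce: drop elements whose leading term is divisible by another's, tail-reduce, and make monic.
Reduced Gröbner basis: {x_1^{2} + 2x_2^{2} - 2x_2 - x_3 - 2, x_1x_2 - x_1 - x_2^{3} + x_2, x_2^{5} + x_2^{4} + x_2^{3} - x_2x_3 + x_3 + 2}.

These coincide, so the ideals are equal.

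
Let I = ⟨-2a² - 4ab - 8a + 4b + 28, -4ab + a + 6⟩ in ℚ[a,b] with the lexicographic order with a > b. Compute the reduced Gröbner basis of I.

G = {a - 4/3b² - 7b + 19/3, b³ + 5b² - 97/16b + 1/16}

f_1 = -2a² - 4ab - 8a + 4b + 28, LT = a².
f_2 = -4ab + a + 6, LT = ab.

S(f_1,f_2): lcm = a²b. S = ¼a² + 2ab² + 4ab + 3/2a - 2b² - 14b.
  leading term a²: subtract (-⅛)·f_1 from ¼a² + 2ab² + 4ab + 3/2a - 2b² - 14b → 2ab² + 7/2ab + ½a - 2b² - 27/2b + 7/2
  leading term ab²: subtract (-½b)·f_2 from 2ab² + 7/2ab + ½a - 2b² - 27/2b + 7/2 → 4ab + ½a - 2b² - 21/2b + 7/2
  leading term ab: subtract (-1)·f_2 from 4ab + ½a - 2b² - 21/2b + 7/2 → 3/2a - 2b² - 21/2b + 19/2
  leading term a: no divisor's leading term divides it; move 3/2a to the remainder.
  leading term b²: no divisor's leading term divides it; move -2b² to the remainder.
  leading term b: no divisor's leading term divides it; move -21/2b to the remainder.
  leading term 1: no divisor's leading term divides it; move 19/2 to the remainder.
  remainder 3/2a - 2b² - 21/2b + 19/2 ≠ 0; add g_3 = 3/2a - 2b² - 21/2b + 19/2 to the basis.

S(f_2,g_3): lcm = ab. S = -¼a + 4/3b³ + 7b² - 19/3b - 3/2.
  leading term a: subtract (-⅙)·g_3 from -¼a + 4/3b³ + 7b² - 19/3b - 3/2 → 4/3b³ + 20/3b² - 97/12b + 1/12
  leading term b³: no divisor's leading term divides it; move 4/3b³ to the remainder.
  leading term b²: no divisor's leading term divides it; move 20/3b² to the remainder.
  leading term b: no divisor's leading term divides it; move -97/12b to the remainder.
  leading term 1: no divisor's leading term divides it; move 1/12 to the remainder.
  remainder 4/3b³ + 20/3b² - 97/12b + 1/12 ≠ 0; add g_4 = 4/3b³ + 20/3b² - 97/12b + 1/12 to the basis.

The other S-polynomials (S(f_1,g_3), S(f_1,g_4), S(f_2,g_4), S(g_3,g_4)) all reduce to 0 modulo the current basis, so we have a Gröbner basis.
Inter-reduce: drop elements whose leading term is divisible by another's, tail-reduce, and make monic.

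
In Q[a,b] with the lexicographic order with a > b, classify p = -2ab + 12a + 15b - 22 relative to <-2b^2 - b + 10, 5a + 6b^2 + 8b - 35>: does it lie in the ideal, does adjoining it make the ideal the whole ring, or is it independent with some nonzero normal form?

-2ab + 12a + 15b - 22 lies in I (it reduces to 0).

First compute the reduced Gröbner basis of I by Buchberger's algorithm.
f_1 = -2b^2 - b + 10, LT = b^2.
f_2 = 5a + 6b^2 + 8b - 35, LT = a.

S(f_1,f_2): leading monomials are coprime, so the S-polynomial reduces to 0 (Buchberger's first criterion).
Every S-polynomial of the final basis reduces to 0, so we have a Gröbner basis.
Inter-reduce: drop elements whose leading term is divisible by another's, tail-reduce, and make monic.
Reduced Gröbner basis: {a + b - 1, b^2 + 1/2b - 5}.
Label its elements g_1 = a + b - 1, g_2 = b^2 + 1/2b - 5.

Reduce p = -2ab + 12a + 15b - 22 modulo G:
  leading term ab: subtract (-2b)·g_1 from -2ab + 12a + 15b - 22 → 12a + 2b^2 + 13b - 22
  leading term a: subtract (12)·g_1 from 12a + 2b^2 + 13b - 22 → 2b^2 + b - 10
  leading term b^2: subtract (2)·g_2 from 2b^2 + b - 10 → 0
  normal form = 0.
Since the normal form is 0, p ∈ I.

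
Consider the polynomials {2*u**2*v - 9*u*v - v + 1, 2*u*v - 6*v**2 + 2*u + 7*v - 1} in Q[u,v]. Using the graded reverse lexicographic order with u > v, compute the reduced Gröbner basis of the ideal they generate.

f_1 = 2*u**2*v - 9*u*v - v + 1, LT = u**2*v.
f_2 = 2*u*v - 6*v**2 + 2*u + 7*v - 1, LT = u*v.

S(f_1,f_2): lcm = u**2*v. S = 3*u*v**2 - u**2 - 8*u*v + 1/2*u - 1/2*v + 1/2.
  leading term u*v**2: subtract (3/2*v)·f_2 from 3*u*v**2 - u**2 - 8*u*v + 1/2*u - 1/2*v + 1/2 → 9*v**3 - u**2 - 11*u*v - 21/2*v**2 + 1/2*u + v + 1/2
  leading term v**3: no divisor's leading term divides it; move 9*v**3 to the remainder.
  leading term u**2: no divisor's leading term divides it; move -u**2 to the remainder.
  leading term u*v: subtract (-11/2)·f_2 from -11*u*v - 21/2*v**2 + 1/2*u + v + 1/2 → -87/2*v**2 + 23/2*u + 79/2*v - 5
  leading term v**2: no divisor's leading term divides it; move -87/2*v**2 to the remainder.
  leading term u: no divisor's leading term divides it; move 23/2*u to the remainder.
  leading term v: no divisor's leading term divides it; move 79/2*v to the remainder.
  leading term 1: no divisor's leading term divides it; move -5 to the remainder.
  remainder 9*v**3 - u**2 - 87/2*v**2 + 23/2*u + 79/2*v - 5 ≠ 0; add g_3 = 9*v**3 - u**2 - 87/2*v**2 + 23/2*u + 79/2*v - 5 to the basis.

S(f_1,g_3): lcm = u**2*v**3. S = 1/9*u**4 + 29/6*u**2*v**2 - 9/2*u*v**3 - 23/18*u**3 - 79/18*u**2*v - 1/2*v**3 + 5/9*u**2 + 1/2*v**2.
  leading term u**4: no divisor's leading term divides it; move 1/9*u**4 to the remainder.
  leading term u**2*v**2: subtract (29/12*v)·f_1 from 29/6*u**2*v**2 - 9/2*u*v**3 - 23/18*u**3 - 79/18*u**2*v - 1/2*v**3 + 5/9*u**2 + 1/2*v**2 → -9/2*u*v**3 - 23/18*u**3 - 79/18*u**2*v + 87/4*u*v**2 - 1/2*v**3 + 5/9*u**2 + 35/12*v**2 - 29/12*v
  leading term u*v**3: subtract (-9/4*v**2)·f_2 from -9/2*u*v**3 - 23/18*u**3 - 79/18*u**2*v + 87/4*u*v**2 - 1/2*v**3 + 5/9*u**2 + 35/12*v**2 - 29/12*v → -27/2*v**4 - 23/18*u**3 - 79/18*u**2*v + 105/4*u*v**2 + 61/4*v**3 + 5/9*u**2 + 2/3*v**2 - 29/12*v
  leading term v**4: subtract (-3/2*v)·g_3 from -27/2*v**4 - 23/18*u**3 - 79/18*u**2*v + 105/4*u*v**2 + 61/4*v**3 + 5/9*u**2 + 2/3*v**2 - 29/12*v → -23/18*u**3 - 53/9*u**2*v + 105/4*u*v**2 - 50*v**3 + 5/9*u**2 + 69/4*u*v + 719/12*v**2 - 119/12*v
  leading term u**3: no divisor's leading term divides it; move -23/18*u**3 to the remainder.
  leading term u**2*v: subtract (-53/18)·f_1 from -53/9*u**2*v + 105/4*u*v**2 - 50*v**3 + 5/9*u**2 + 69/4*u*v + 719/12*v**2 - 119/12*v → 105/4*u*v**2 - 50*v**3 + 5/9*u**2 - 37/4*u*v + 719/12*v**2 - 463/36*v + 53/18
  leading term u*v**2: subtract (105/8*v)·f_2 from 105/4*u*v**2 - 50*v**3 + 5/9*u**2 - 37/4*u*v + 719/12*v**2 - 463/36*v + 53/18 → 115/4*v**3 + 5/9*u**2 - 71/2*u*v - 767/24*v**2 + 19/72*v + 53/18
  leading term v**3: subtract (115/36)·g_3 from 115/4*v**3 + 5/9*u**2 - 71/2*u*v - 767/24*v**2 + 19/72*v + 53/18 → 15/4*u**2 - 71/2*u*v + 107*v**2 - 2645/72*u - 1511/12*v + 227/12
  leading term u**2: no divisor's leading term divides it; move 15/4*u**2 to the remainder.
  leading term u*v: subtract (-71/4)·f_2 from -71/2*u*v + 107*v**2 - 2645/72*u - 1511/12*v + 227/12 → 1/2*v**2 - 89/72*u - 5/3*v + 7/6
  leading term v**2: no divisor's leading term divides it; move 1/2*v**2 to the remainder.
  leading term u: no divisor's leading term divides it; move -89/72*u to the remainder.
  leading term v: no divisor's leading term divides it; move -5/3*v to the remainder.
  leading term 1: no divisor's leading term divides it; move 7/6 to the remainder.
  remainder 1/9*u**4 - 23/18*u**3 + 15/4*u**2 + 1/2*v**2 - 89/72*u - 5/3*v + 7/6 ≠ 0; add g_4 = 1/9*u**4 - 23/18*u**3 + 15/4*u**2 + 1/2*v**2 - 89/72*u - 5/3*v + 7/6 to the basis.

S(f_2,g_3): lcm = u*v**3. S = -3*v**4 + 1/9*u**3 + 35/6*u*v**2 + 7/2*v**3 - 23/18*u**2 - 79/18*u*v - 1/2*v**2 + 5/9*u.
  leading term v**4: subtract (-1/3*v)·g_3 from -3*v**4 + 1/9*u**3 + 35/6*u*v**2 + 7/2*v**3 - 23/18*u**2 - 79/18*u*v - 1/2*v**2 + 5/9*u → 1/9*u**3 - 1/3*u**2*v + 35/6*u*v**2 - 11*v**3 - 23/18*u**2 - 5/9*u*v + 38/3*v**2 + 5/9*u - 5/3*v
  leading term u**3: no divisor's leading term divides it; move 1/9*u**3 to the remainder.
  leading term u**2*v: subtract (-1/6)·f_1 from -1/3*u**2*v + 35/6*u*v**2 - 11*v**3 - 23/18*u**2 - 5/9*u*v + 38/3*v**2 + 5/9*u - 5/3*v → 35/6*u*v**2 - 11*v**3 - 23/18*u**2 - 37/18*u*v + 38/3*v**2 + 5/9*u - 11/6*v + 1/6
  leading term u*v**2: subtract (35/12*v)·f_2 from 35/6*u*v**2 - 11*v**3 - 23/18*u**2 - 37/18*u*v + 38/3*v**2 + 5/9*u - 11/6*v + 1/6 → 13/2*v**3 - 23/18*u**2 - 71/9*u*v - 31/4*v**2 + 5/9*u + 13/12*v + 1/6
  leading term v**3: subtract (13/18)·g_3 from 13/2*v**3 - 23/18*u**2 - 71/9*u*v - 31/4*v**2 + 5/9*u + 13/12*v + 1/6 → -5/9*u**2 - 71/9*u*v + 71/3*v**2 - 31/4*u - 247/9*v + 34/9
  leading term u**2: no divisor's leading term divides it; move -5/9*u**2 to the remainder.
  leading term u*v: subtract (-71/18)·f_2 from -71/9*u*v + 71/3*v**2 - 31/4*u - 247/9*v + 34/9 → 5/36*u + 1/6*v - 1/6
  leading term u: no divisor's leading term divides it; move 5/36*u to the remainder.
  leading term v: no divisor's leading term divides it; move 1/6*v to the remainder.
  leading term 1: no divisor's leading term divides it; move -1/6 to the remainder.
  remainder 1/9*u**3 - 5/9*u**2 + 5/36*u + 1/6*v - 1/6 ≠ 0; add g_5 = 1/9*u**3 - 5/9*u**2 + 5/36*u + 1/6*v - 1/6 to the basis.

The other S-polynomials (S(f_1,g_4), S(f_2,g_4), S(g_3,g_4), S(f_1,g_5), S(f_2,g_5), S(g_3,g_5), S(g_4,g_5)) all reduce to 0 modulo the current basis, so we have a Gröbner basis.
Inter-reduce: drop elements whose leading term is divisible by another's, tail-reduce, and make monic.

G = {u**3 - 5*u**2 + 5/4*u + 3/2*v - 3/2, v**3 - 1/9*u**2 - 29/6*v**2 + 23/18*u + 79/18*v - 5/9, u*v - 3*v**2 + u + 7/2*v - 1/2}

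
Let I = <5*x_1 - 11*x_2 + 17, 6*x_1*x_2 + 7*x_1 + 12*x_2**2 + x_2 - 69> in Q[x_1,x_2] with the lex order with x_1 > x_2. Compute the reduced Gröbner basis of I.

G = {x_1 - 11/5*x_2 + 17/5, x_2**2 - 10/63*x_2 - 232/63}

f_1 = 5*x_1 - 11*x_2 + 17, LT = x_1.
f_2 = 6*x_1*x_2 + 7*x_1 + 12*x_2**2 + x_2 - 69, LT = x_1*x_2.

S(f_1,f_2): lcm = x_1*x_2. S = -7/6*x_1 - 21/5*x_2**2 + 97/30*x_2 + 23/2.
  leading term x_1: subtract (-7/30)·f_1 from -7/6*x_1 - 21/5*x_2**2 + 97/30*x_2 + 23/2 → -21/5*x_2**2 + 2/3*x_2 + 232/15
  leading term x_2**2: no divisor's leading term divides it; move -21/5*x_2**2 to the remainder.
  leading term x_2: no divisor's leading term divides it; move 2/3*x_2 to the remainder.
  leading term 1: no divisor's leading term divides it; move 232/15 to the remainder.
  remainder -21/5*x_2**2 + 2/3*x_2 + 232/15 ≠ 0; add g_3 = -21/5*x_2**2 + 2/3*x_2 + 232/15 to the basis.

The other S-polynomials (S(f_1,g_3), S(f_2,g_3)) all reduce to 0 modulo the current basis, so we have a Gröbner basis.
Inter-reduce: drop elements whose leading term is divisible by another's, tail-reduce, and make monic.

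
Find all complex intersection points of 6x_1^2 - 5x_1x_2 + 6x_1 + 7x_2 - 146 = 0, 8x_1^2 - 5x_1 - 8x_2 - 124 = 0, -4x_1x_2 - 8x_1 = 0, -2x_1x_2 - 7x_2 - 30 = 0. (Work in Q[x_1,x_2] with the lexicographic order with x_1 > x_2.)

Compute a lex Gröbner basis by Buchberger's algorithm.
f_1 = 6x_1^2 - 5x_1x_2 + 6x_1 + 7x_2 - 146, LT = x_1^2.
f_2 = 8x_1^2 - 5x_1 - 8x_2 - 124, LT = x_1^2.
f_3 = -4x_1x_2 - 8x_1, LT = x_1x_2.
f_4 = -2x_1x_2 - 7x_2 - 30, LT = x_1x_2.

S(f_1,f_2): lcm = x_1^2. S = -5/6x_1x_2 + 13/8x_1 + 13/6x_2 - 53/6.
  leading term x_1x_2: subtract (5/24)·f_3 from -5/6x_1x_2 + 13/8x_1 + 13/6x_2 - 53/6 → 79/24x_1 + 13/6x_2 - 53/6
  leading term x_1: no divisor's leading term divides it; move 79/24x_1 to the remainder.
  leading term x_2: no divisor's leading term divides it; move 13/6x_2 to the remainder.
  leading term 1: no divisor's leading term divides it; move -53/6 to the remainder.
  remainder 79/24x_1 + 13/6x_2 - 53/6 ≠ 0; add h_5 = 79/24x_1 + 13/6x_2 - 53/6 to the basis.

S(f_1,f_3): lcm = x_1^2x_2. S = -2x_1^2 - 5/6x_1x_2^2 + x_1x_2 + 7/6x_2^2 - 73/3x_2.
  leading term x_1^2: subtract (-1/3)·f_1 from -2x_1^2 - 5/6x_1x_2^2 + x_1x_2 + 7/6x_2^2 - 73/3x_2 → -5/6x_1x_2^2 - 2/3x_1x_2 + 2x_1 + 7/6x_2^2 - 22x_2 - 146/3
  leading term x_1x_2^2: subtract (5/24x_2)·f_3 from -5/6x_1x_2^2 - 2/3x_1x_2 + 2x_1 + 7/6x_2^2 - 22x_2 - 146/3 → x_1x_2 + 2x_1 + 7/6x_2^2 - 22x_2 - 146/3
  leading term x_1x_2: subtract (-1/4)·f_3 from x_1x_2 + 2x_1 + 7/6x_2^2 - 22x_2 - 146/3 → 7/6x_2^2 - 22x_2 - 146/3
  leading term x_2^2: no divisor's leading term divides it; move 7/6x_2^2 to the remainder.
  leading term x_2: no divisor's leading term divides it; move -22x_2 to the remainder.
  leading term 1: no divisor's leading term divides it; move -146/3 to the remainder.
  remainder 7/6x_2^2 - 22x_2 - 146/3 ≠ 0; add h_6 = 7/6x_2^2 - 22x_2 - 146/3 to the basis.

S(f_1,f_4): lcm = x_1^2x_2. S = -5/6x_1x_2^2 - 5/2x_1x_2 - 15x_1 + 7/6x_2^2 - 73/3x_2.
  leading term x_1x_2^2: subtract (5/24x_2)·f_3 from -5/6x_1x_2^2 - 5/2x_1x_2 - 15x_1 + 7/6x_2^2 - 73/3x_2 → -5/6x_1x_2 - 15x_1 + 7/6x_2^2 - 73/3x_2
  leading term x_1x_2: subtract (5/24)·f_3 from -5/6x_1x_2 - 15x_1 + 7/6x_2^2 - 73/3x_2 → -40/3x_1 + 7/6x_2^2 - 73/3x_2
  leading term x_1: subtract (-320/79)·h_5 from -40/3x_1 + 7/6x_2^2 - 73/3x_2 → 7/6x_2^2 - 1229/79x_2 - 8480/237
  leading term x_2^2: subtract (1)·h_6 from 7/6x_2^2 - 1229/79x_2 - 8480/237 → 509/79x_2 + 1018/79
  leading term x_2: no divisor's leading term divides it; move 509/79x_2 to the remainder.
  leading term 1: no divisor's leading term divides it; move 1018/79 to the remainder.
  remainder 509/79x_2 + 1018/79 ≠ 0; add h_7 = 509/79x_2 + 1018/79 to the basis.

The other S-polynomials (S(f_2,f_3), S(f_2,f_4), S(f_3,f_4), S(f_1,h_5), S(f_2,h_5), S(f_3,h_5), S(f_4,h_5), S(f_1,h_6), S(f_2,h_6), S(f_3,h_6), S(f_4,h_6), S(h_5,h_6), S(f_1,h_7), S(f_2,h_7), S(f_3,h_7), S(f_4,h_7), S(h_5,h_7), S(h_6,h_7)) all reduce to 0 modulo the current basis, so we have a Gröbner basis.
Inter-reduce: drop elements whose leading term is divisible by another's, tail-reduce, and make monic.
Reduced Gröbner basis: {x_1 - 4, x_2 + 2}.

Elimination: the polynomial x_2 + 2 lies in the elimination ideal for x_2, so x_2 ∈ {-2}. For each such x_2, the remaining basis elements (now univariate) give the rest of the solution.
  x_2 = -2: the earlier basis element becomes x_1 - 4 = 0, giving x_1 = 4 — point (4, -2).

{(4, -2)}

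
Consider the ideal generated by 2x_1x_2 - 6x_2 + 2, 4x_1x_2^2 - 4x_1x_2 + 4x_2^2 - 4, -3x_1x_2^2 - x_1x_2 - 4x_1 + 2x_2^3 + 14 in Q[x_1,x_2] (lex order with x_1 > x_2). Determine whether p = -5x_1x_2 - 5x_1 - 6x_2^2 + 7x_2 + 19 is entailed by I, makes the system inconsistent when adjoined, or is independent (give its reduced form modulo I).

First compute the reduced Gröbner basis of I by Buchberger's algorithm.
f_1 = 2x_1x_2 - 6x_2 + 2, LT = x_1x_2.
f_2 = 4x_1x_2^2 - 4x_1x_2 + 4x_2^2 - 4, LT = x_1x_2^2.
f_3 = -3x_1x_2^2 - x_1x_2 - 4x_1 + 2x_2^3 + 14, LT = x_1x_2^2.

S(f_1,f_2): lcm = x_1x_2^2. S = x_1x_2 - 4x_2^2 + x_2 + 1.
  leading term x_1x_2: subtract (1/2)·f_1 from x_1x_2 - 4x_2^2 + x_2 + 1 → -4x_2^2 + 4x_2
  leading term x_2^2: no divisor's leading term divides it; move -4x_2^2 to the remainder.
  leading term x_2: no divisor's leading term divides it; move 4x_2 to the remainder.
  remainder -4x_2^2 + 4x_2 ≠ 0; add h_4 = -4x_2^2 + 4x_2 to the basis.

S(f_1,f_3): lcm = x_1x_2^2. S = -1/3x_1x_2 - 4/3x_1 + 2/3x_2^3 - 3x_2^2 + x_2 + 14/3.
  leading term x_1x_2: subtract (-1/6)·f_1 from -1/3x_1x_2 - 4/3x_1 + 2/3x_2^3 - 3x_2^2 + x_2 + 14/3 → -4/3x_1 + 2/3x_2^3 - 3x_2^2 + 5
  leading term x_1: no divisor's leading term divides it; move -4/3x_1 to the remainder.
  leading term x_2^3: subtract (-1/6x_2)·h_4 from 2/3x_2^3 - 3x_2^2 + 5 → -7/3x_2^2 + 5
  leading term x_2^2: subtract (7/12)·h_4 from -7/3x_2^2 + 5 → -7/3x_2 + 5
  leading term x_2: no divisor's leading term divides it; move -7/3x_2 to the remainder.
  leading term 1: no divisor's leading term divides it; move 5 to the remainder.
  remainder -4/3x_1 - 7/3x_2 + 5 ≠ 0; add h_5 = -4/3x_1 - 7/3x_2 + 5 to the basis.

S(f_1,h_4): lcm = x_1x_2^2. S = x_1x_2 - 3x_2^2 + x_2.
  leading term x_1x_2: subtract (1/2)·f_1 from x_1x_2 - 3x_2^2 + x_2 → -3x_2^2 + 4x_2 - 1
  leading term x_2^2: subtract (3/4)·h_4 from -3x_2^2 + 4x_2 - 1 → x_2 - 1
  leading term x_2: no divisor's leading term divides it; move x_2 to the remainder.
  leading term 1: no divisor's leading term divides it; move -1 to the remainder.
  remainder x_2 - 1 ≠ 0; add h_6 = x_2 - 1 to the basis.

The other S-polynomials (S(f_2,f_3), S(f_2,h_4), S(f_3,h_4), S(f_1,h_5), S(f_2,h_5), S(f_3,h_5), S(h_4,h_5), S(f_1,h_6), S(f_2,h_6), S(f_3,h_6), S(h_4,h_6), S(h_5,h_6)) all reduce to 0 modulo the current basis, so we have a Gröbner basis.
Inter-reduce: drop elements whose leading term is divisible by another's, tail-reduce, and make monic.
Reduced Gröbner basis: {x_1 - 2, x_2 - 1}.
Label its elements g_1 = x_1 - 2, g_2 = x_2 - 1.

Reduce p = -5x_1x_2 - 5x_1 - 6x_2^2 + 7x_2 + 19 modulo G:
  leading term x_1x_2: subtract (-5x_2)·g_1 from -5x_1x_2 - 5x_1 - 6x_2^2 + 7x_2 + 19 → -5x_1 - 6x_2^2 - 3x_2 + 19
  leading term x_1: subtract (-5)·g_1 from -5x_1 - 6x_2^2 - 3x_2 + 19 → -6x_2^2 - 3x_2 + 9
  leading term x_2^2: subtract (-6x_2)·g_2 from -6x_2^2 - 3x_2 + 9 → -9x_2 + 9
  leading term x_2: subtract (-9)·g_2 from -9x_2 + 9 → 0
  normal form = 0.
Since the normal form is 0, p ∈ I.

The remainder on division by a Gröbner basis is unique — it is the normal form.

-5x_1x_2 - 5x_1 - 6x_2^2 + 7x_2 + 19 lies in I (it reduces to 0).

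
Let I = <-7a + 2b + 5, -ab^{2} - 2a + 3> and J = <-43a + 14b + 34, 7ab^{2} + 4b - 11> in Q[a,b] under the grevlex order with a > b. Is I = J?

No, the ideals differ.

Since reduced Gröbner bases are canonical representatives of ideals under a given ordering, it suffices to compute and compare them.
Buchberger on the first generating set:
f_1 = -7a + 2b + 5, LT = a.
f_2 = -ab^{2} - 2a + 3, LT = ab^{2}.

S(f_1,f_2): lcm = ab^{2}. S = -\tfrac{2}{7}b^{3} - \tfrac{5}{7}b^{2} - 2a + 3.
  leading term b^{3}: no divisor's leading term divides it; move -\tfrac{2}{7}b^{3} to the remainder.
  leading term b^{2}: no divisor's leading term divides it; move -\tfrac{5}{7}b^{2} to the remainder.
  leading term a: subtract (\tfrac{2}{7})·f_1 from -2a + 3 → -\tfrac{4}{7}b + \tfrac{11}{7}
  leading term b: no divisor's leading term divides it; move -\tfrac{4}{7}b to the remainder.
  leading term 1: no divisor's leading term divides it; move \tfrac{11}{7} to the remainder.
  remainder -\tfrac{2}{7}b^{3} - \tfrac{5}{7}b^{2} - \tfrac{4}{7}b + \tfrac{11}{7} ≠ 0; add g_3 = -\tfrac{2}{7}b^{3} - \tfrac{5}{7}b^{2} - \tfrac{4}{7}b + \tfrac{11}{7} to the basis.

The other S-polynomials (S(f_1,g_3), S(f_2,g_3)) all reduce to 0 modulo the current basis, so we have a Gröbner basis.
Inter-reduce: drop elements whose leading term is divisible by another's, tail-reduce, and make monic.
Reduced Gröbner basis: {b^{3} + \tfrac{5}{2}b^{2} + 2b - \tfrac{11}{2}, a - \tfrac{2}{7}b - \tfrac{5}{7}}.

Buchberger on the second generating set:
h_1 = -43a + 14b + 34, LT = a.
h_2 = 7ab^{2} + 4b - 11, LT = ab^{2}.

S(h_1,h_2): lcm = ab^{2}. S = -\tfrac{14}{43}b^{3} - \tfrac{34}{43}b^{2} - \tfrac{4}{7}b + \tfrac{11}{7}.
  leading term b^{3}: no divisor's leading term divides it; move -\tfrac{14}{43}b^{3} to the remainder.
  leading term b^{2}: no divisor's leading term divides it; move -\tfrac{34}{43}b^{2} to the remainder.
  leading term b: no divisor's leading term divides it; move -\tfrac{4}{7}b to the remainder.
  leading term 1: no divisor's leading term divides it; move \tfrac{11}{7} to the remainder.
  remainder -\tfrac{14}{43}b^{3} - \tfrac{34}{43}b^{2} - \tfrac{4}{7}b + \tfrac{11}{7} ≠ 0; add k_3 = -\tfrac{14}{43}b^{3} - \tfrac{34}{43}b^{2} - \tfrac{4}{7}b + \tfrac{11}{7} to the basis.

The other S-polynomials (S(h_1,k_3), S(h_2,k_3)) all reduce to 0 modulo the current basis, so we have a Gröbner basis.
Inter-reduce: drop elements whose leading term is divisible by another's, tail-reduce, and make monic.
Reduced Gröbner basis: {b^{3} + \tfrac{17}{7}b^{2} + \tfrac{86}{49}b - \tfrac{473}{98}, a - \tfrac{14}{43}b - \tfrac{34}{43}}.

These differ, so the ideals are not equal.
The same test decides containment: I ⊆ J iff every generator of I reduces to 0 modulo a Gröbner basis of J.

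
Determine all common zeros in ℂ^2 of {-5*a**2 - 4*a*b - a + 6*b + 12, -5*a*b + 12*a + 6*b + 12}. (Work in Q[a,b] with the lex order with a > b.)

{(0, -2), (-sqrt(9529)/50 - 23/50, 107/10 - sqrt(9529)/10), (-23/50 + sqrt(9529)/50, sqrt(9529)/10 + 107/10)}

Compute a lex Gröbner basis by Buchberger's algorithm.
f_1 = -5*a**2 - 4*a*b - a + 6*b + 12, LT = a**2.
f_2 = -5*a*b + 12*a + 6*b + 12, LT = a*b.

S(f_1,f_2): lcm = a**2*b. S = 12/5*a**2 + 4/5*a*b**2 + 7/5*a*b + 12/5*a - 6/5*b**2 - 12/5*b.
  leading term a**2: subtract (-12/25)·f_1 from 12/5*a**2 + 4/5*a*b**2 + 7/5*a*b + 12/5*a - 6/5*b**2 - 12/5*b → 4/5*a*b**2 - 13/25*a*b + 48/25*a - 6/5*b**2 + 12/25*b + 144/25
  leading term a*b**2: subtract (-4/25*b)·f_2 from 4/5*a*b**2 - 13/25*a*b + 48/25*a - 6/5*b**2 + 12/25*b + 144/25 → 7/5*a*b + 48/25*a - 6/25*b**2 + 12/5*b + 144/25
  leading term a*b: subtract (-7/25)·f_2 from 7/5*a*b + 48/25*a - 6/25*b**2 + 12/5*b + 144/25 → 132/25*a - 6/25*b**2 + 102/25*b + 228/25
  leading term a: no divisor's leading term divides it; move 132/25*a to the remainder.
  leading term b**2: no divisor's leading term divides it; move -6/25*b**2 to the remainder.
  leading term b: no divisor's leading term divides it; move 102/25*b to the remainder.
  leading term 1: no divisor's leading term divides it; move 228/25 to the remainder.
  remainder 132/25*a - 6/25*b**2 + 102/25*b + 228/25 ≠ 0; add h_3 = 132/25*a - 6/25*b**2 + 102/25*b + 228/25 to the basis.

S(f_2,h_3): lcm = a*b. S = -12/5*a + 1/22*b**3 - 17/22*b**2 - 161/55*b - 12/5.
  leading term a: subtract (-5/11)·h_3 from -12/5*a + 1/22*b**3 - 17/22*b**2 - 161/55*b - 12/5 → 1/22*b**3 - 97/110*b**2 - 59/55*b + 96/55
  leading term b**3: no divisor's leading term divides it; move 1/22*b**3 to the remainder.
  leading term b**2: no divisor's leading term divides it; move -97/110*b**2 to the remainder.
  leading term b: no divisor's leading term divides it; move -59/55*b to the remainder.
  leading term 1: no divisor's leading term divides it; move 96/55 to the remainder.
  remainder 1/22*b**3 - 97/110*b**2 - 59/55*b + 96/55 ≠ 0; add h_4 = 1/22*b**3 - 97/110*b**2 - 59/55*b + 96/55 to the basis.

The other S-polynomials (S(f_1,h_3), S(f_1,h_4), S(f_2,h_4), S(h_3,h_4)) all reduce to 0 modulo the current basis, so we have a Gröbner basis.
Inter-reduce: drop elements whose leading term is divisible by another's, tail-reduce, and make monic.
Reduced Gröbner basis: {a - 1/22*b**2 + 17/22*b + 19/11, b**3 - 97/5*b**2 - 118/5*b + 192/5}.

A lex Gröbner basis eliminates variables successively. Here b**3 - 97/5*b**2 - 118/5*b + 192/5 depends only on b, with roots {-2, 107/10 - sqrt(9529)/10, sqrt(9529)/10 + 107/10}; lifting each root through the earlier basis elements recovers the full solutions.
  b = -2: the earlier basis element becomes a = 0, giving a = 0 — point (0, -2).
  b = 107/10 - sqrt(9529)/10: the earlier basis element becomes a + 23/50 + sqrt(9529)/50 = 0, giving a = -sqrt(9529)/50 - 23/50 — point (-sqrt(9529)/50 - 23/50, 107/10 - sqrt(9529)/10).
  b = sqrt(9529)/10 + 107/10: the earlier basis element becomes a - sqrt(9529)/50 + 23/50 = 0, giving a = -23/50 + sqrt(9529)/50 — point (-23/50 + sqrt(9529)/50, sqrt(9529)/10 + 107/10).
Each listed point satisfies every original equation (direct substitution).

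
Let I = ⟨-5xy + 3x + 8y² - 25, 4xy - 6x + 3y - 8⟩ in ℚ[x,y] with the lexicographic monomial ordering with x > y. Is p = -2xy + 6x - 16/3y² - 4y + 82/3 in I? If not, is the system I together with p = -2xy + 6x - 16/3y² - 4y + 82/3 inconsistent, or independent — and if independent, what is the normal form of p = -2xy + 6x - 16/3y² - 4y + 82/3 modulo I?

-2xy + 6x - 16/3y² - 4y + 82/3 lies in I (it reduces to 0).

First compute the reduced Gröbner basis of I by Buchberger's algorithm.
f_1 = -5xy + 3x + 8y² - 25, LT = xy.
f_2 = 4xy - 6x + 3y - 8, LT = xy.

S(f_1,f_2): lcm = xy. S = 9/10x - 8/5y² - ¾y + 7.
  reduce S modulo (f_1, f_2):
  remainder 9/10x - 8/5y² - ¾y + 7 ≠ 0; add h_3 = 9/10x - 8/5y² - ¾y + 7 to the basis.

S(f_1,h_3): lcm = xy. S = -⅗x + 16/9y³ - 23/30y² - 70/9y + 5.
  reduce S modulo (f_1, f_2, h_3):
  remainder 16/9y³ - 11/6y² - 149/18y + 29/3 ≠ 0; add h_4 = 16/9y³ - 11/6y² - 149/18y + 29/3 to the basis.

The other S-polynomials (S(f_2,h_3), S(f_1,h_4), S(f_2,h_4), S(h_3,h_4)) all reduce to 0 modulo the current basis, so we have a Gröbner basis.
Inter-reduce: drop elements whose leading term is divisible by another's, tail-reduce, and make monic.
Reduced Gröbner basis: {x - 16/9y² - ⅚y + 70/9, y³ - 33/32y² - 149/32y + 87/16}.
Label its elements g_1 = x - 16/9y² - ⅚y + 70/9, g_2 = y³ - 33/32y² - 149/32y + 87/16.

Reduce p = -2xy + 6x - 16/3y² - 4y + 82/3 modulo G:
  leading term xy: subtract (-2y)·g_1 from -2xy + 6x - 16/3y² - 4y + 82/3 → 6x - 32/9y³ - 7y² + 104/9y + 82/3
  leading term x: subtract (6)·g_1 from 6x - 32/9y³ - 7y² + 104/9y + 82/3 → -32/9y³ + 11/3y² + 149/9y - 58/3
  leading term y³: subtract (-32/9)·g_2 from -32/9y³ + 11/3y² + 149/9y - 58/3 → 0
  normal form = 0.
Since the normal form is 0, p ∈ I.

The remainder on division by a Gröbner basis is unique — it is the normal form.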